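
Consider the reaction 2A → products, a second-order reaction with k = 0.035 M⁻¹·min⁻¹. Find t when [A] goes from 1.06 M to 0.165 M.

146.2 min

Step 1: For second-order: t = (1/[A] - 1/[A]₀)/k
Step 2: t = (1/0.165 - 1/1.06)/0.035
Step 3: t = (6.061 - 0.9434)/0.035
Step 4: t = 5.117/0.035 = 146.2 min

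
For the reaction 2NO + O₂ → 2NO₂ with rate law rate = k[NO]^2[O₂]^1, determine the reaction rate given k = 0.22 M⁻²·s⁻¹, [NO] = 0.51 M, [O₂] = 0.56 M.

0.03204 M/s

Step 1: The rate law is rate = k[NO]^2[O₂]^1
Step 2: Substitute: rate = 0.22 × (0.51)^2 × (0.56)^1
Step 3: rate = 0.22 × 0.2601 × 0.56 = 0.0320443 M/s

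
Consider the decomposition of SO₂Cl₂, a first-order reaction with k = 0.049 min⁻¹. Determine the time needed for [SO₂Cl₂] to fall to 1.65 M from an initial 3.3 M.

14.15 min

Step 1: For first-order: t = ln([SO₂Cl₂]₀/[SO₂Cl₂])/k
Step 2: t = ln(3.3/1.65)/0.049
Step 3: t = ln(2)/0.049
Step 4: t = 0.6931/0.049 = 14.15 min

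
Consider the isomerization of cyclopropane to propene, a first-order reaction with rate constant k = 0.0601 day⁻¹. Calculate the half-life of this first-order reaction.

11.53 day

Step 1: For a first-order reaction, t₁/₂ = ln(2)/k
Step 2: t₁/₂ = ln(2)/0.0601
Step 3: t₁/₂ = 0.6931/0.0601 = 11.53 day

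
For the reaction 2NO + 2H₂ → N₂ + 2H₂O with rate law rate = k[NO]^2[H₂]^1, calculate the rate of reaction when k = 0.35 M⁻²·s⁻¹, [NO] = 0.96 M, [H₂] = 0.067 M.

0.02161 M/s

Step 1: The rate law is rate = k[NO]^2[H₂]^1
Step 2: Substitute: rate = 0.35 × (0.96)^2 × (0.067)^1
Step 3: rate = 0.35 × 0.9216 × 0.067 = 0.0216115 M/s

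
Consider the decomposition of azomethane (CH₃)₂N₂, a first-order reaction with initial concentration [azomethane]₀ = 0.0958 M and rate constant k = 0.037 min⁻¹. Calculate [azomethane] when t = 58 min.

0.0112 M

Step 1: For a first-order reaction: [azomethane] = [azomethane]₀ × e^(-kt)
Step 2: [azomethane] = 0.0958 × e^(-0.037 × 58)
Step 3: [azomethane] = 0.0958 × e^(-2.146)
Step 4: [azomethane] = 0.0958 × 0.116951 = 0.0112 M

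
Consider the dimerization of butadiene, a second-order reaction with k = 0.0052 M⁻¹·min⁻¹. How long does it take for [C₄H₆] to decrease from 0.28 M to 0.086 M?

1549 min

Step 1: For second-order: t = (1/[C₄H₆] - 1/[C₄H₆]₀)/k
Step 2: t = (1/0.086 - 1/0.28)/0.0052
Step 3: t = (11.63 - 3.571)/0.0052
Step 4: t = 8.056/0.0052 = 1549 min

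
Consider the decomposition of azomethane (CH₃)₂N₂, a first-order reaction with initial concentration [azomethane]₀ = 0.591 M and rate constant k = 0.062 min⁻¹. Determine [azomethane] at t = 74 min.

0.006012 M

Step 1: For a first-order reaction: [azomethane] = [azomethane]₀ × e^(-kt)
Step 2: [azomethane] = 0.591 × e^(-0.062 × 74)
Step 3: [azomethane] = 0.591 × e^(-4.588)
Step 4: [azomethane] = 0.591 × 0.0101732 = 0.006012 M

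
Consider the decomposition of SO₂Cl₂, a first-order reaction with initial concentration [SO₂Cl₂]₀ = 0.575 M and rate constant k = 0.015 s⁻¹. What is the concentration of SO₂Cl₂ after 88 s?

0.1536 M

Step 1: For a first-order reaction: [SO₂Cl₂] = [SO₂Cl₂]₀ × e^(-kt)
Step 2: [SO₂Cl₂] = 0.575 × e^(-0.015 × 88)
Step 3: [SO₂Cl₂] = 0.575 × e^(-1.32)
Step 4: [SO₂Cl₂] = 0.575 × 0.267135 = 0.1536 M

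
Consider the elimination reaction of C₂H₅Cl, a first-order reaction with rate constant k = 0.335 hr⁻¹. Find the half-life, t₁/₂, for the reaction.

2.069 hr

Step 1: For a first-order reaction, t₁/₂ = ln(2)/k
Step 2: t₁/₂ = ln(2)/0.335
Step 3: t₁/₂ = 0.6931/0.335 = 2.069 hr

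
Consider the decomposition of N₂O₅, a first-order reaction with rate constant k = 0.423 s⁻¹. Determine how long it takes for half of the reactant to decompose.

1.639 s

Step 1: For a first-order reaction, t₁/₂ = ln(2)/k
Step 2: t₁/₂ = ln(2)/0.423
Step 3: t₁/₂ = 0.6931/0.423 = 1.639 s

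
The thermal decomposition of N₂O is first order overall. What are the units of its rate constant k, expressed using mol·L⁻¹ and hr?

hr⁻¹

Step 1: For overall order n, rate = k × (concentration)^n.
Step 2: Rate has units mol·L⁻¹·hr⁻¹; concentration term has units (mol·L⁻¹)^1.
Step 3: k = rate / (concentration)^n, so units of k = (mol·L⁻¹)^(1-1)·hr⁻¹ = hr⁻¹.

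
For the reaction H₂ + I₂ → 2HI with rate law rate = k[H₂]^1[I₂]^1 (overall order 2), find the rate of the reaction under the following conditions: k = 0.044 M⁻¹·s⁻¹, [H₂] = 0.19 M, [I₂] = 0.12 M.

0.001003 M/s

Step 1: The rate law is rate = k[H₂]^1[I₂]^1, overall order = 1+1 = 2
Step 2: Substitute values: rate = 0.044 × (0.19)^1 × (0.12)^1
Step 3: rate = 0.044 × 0.19 × 0.12 = 0.0010032 M/s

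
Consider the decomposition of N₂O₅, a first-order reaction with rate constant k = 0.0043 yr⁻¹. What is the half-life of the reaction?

161.2 yr

Step 1: For a first-order reaction, t₁/₂ = ln(2)/k
Step 2: t₁/₂ = ln(2)/0.0043
Step 3: t₁/₂ = 0.6931/0.0043 = 161.2 yr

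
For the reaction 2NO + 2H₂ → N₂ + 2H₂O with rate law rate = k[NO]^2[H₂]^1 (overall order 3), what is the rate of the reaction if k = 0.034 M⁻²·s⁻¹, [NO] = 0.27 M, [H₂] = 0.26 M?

0.0006444 M/s

Step 1: The rate law is rate = k[NO]^2[H₂]^1, overall order = 2+1 = 3
Step 2: Substitute values: rate = 0.034 × (0.27)^2 × (0.26)^1
Step 3: rate = 0.034 × 0.0729 × 0.26 = 0.000644436 M/s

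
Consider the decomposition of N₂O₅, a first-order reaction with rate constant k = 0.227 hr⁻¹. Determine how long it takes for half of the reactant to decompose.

3.054 hr

Step 1: For a first-order reaction, t₁/₂ = ln(2)/k
Step 2: t₁/₂ = ln(2)/0.227
Step 3: t₁/₂ = 0.6931/0.227 = 3.054 hr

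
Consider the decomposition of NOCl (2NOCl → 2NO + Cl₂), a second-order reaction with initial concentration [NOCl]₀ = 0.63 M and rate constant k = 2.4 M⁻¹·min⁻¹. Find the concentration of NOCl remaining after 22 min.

0.01839 M

Step 1: For a second-order reaction: 1/[NOCl] = 1/[NOCl]₀ + kt
Step 2: 1/[NOCl] = 1/0.63 + 2.4 × 22
Step 3: 1/[NOCl] = 1.587 + 52.8 = 54.39
Step 4: [NOCl] = 1/54.39 = 0.01839 M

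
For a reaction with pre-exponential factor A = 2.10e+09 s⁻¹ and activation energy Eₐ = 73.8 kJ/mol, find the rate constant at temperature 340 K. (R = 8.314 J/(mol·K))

9.63e-03 s⁻¹

Step 1: Use the Arrhenius equation: k = A × exp(-Eₐ/RT)
Step 2: Convert Eₐ to J/mol: 73.8 kJ/mol = 73800 J/mol
Step 3: Calculate the exponent: -Eₐ/(RT) = -73800/(8.314 × 340) = -26.10763
Step 4: k = 2.10e+09 × exp(-26.10763)
Step 5: k = 2.10e+09 × 4.58776e-12 = 9.6343e-03 s⁻¹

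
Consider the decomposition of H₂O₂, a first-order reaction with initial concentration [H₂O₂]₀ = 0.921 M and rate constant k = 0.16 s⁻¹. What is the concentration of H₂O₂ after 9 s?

0.2182 M

Step 1: For a first-order reaction: [H₂O₂] = [H₂O₂]₀ × e^(-kt)
Step 2: [H₂O₂] = 0.921 × e^(-0.16 × 9)
Step 3: [H₂O₂] = 0.921 × e^(-1.44)
Step 4: [H₂O₂] = 0.921 × 0.236928 = 0.2182 M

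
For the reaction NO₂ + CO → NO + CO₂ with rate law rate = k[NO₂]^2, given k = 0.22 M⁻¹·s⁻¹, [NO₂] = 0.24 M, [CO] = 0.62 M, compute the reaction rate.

0.01267 M/s

Step 1: The rate law is rate = k[NO₂]^2
Step 2: Note that the rate does not depend on [CO] (zero order in CO).
Step 3: rate = 0.22 × (0.24)^2 = 0.012672 M/s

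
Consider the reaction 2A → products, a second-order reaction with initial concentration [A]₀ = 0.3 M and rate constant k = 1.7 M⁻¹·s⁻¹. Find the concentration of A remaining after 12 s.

0.04213 M

Step 1: For a second-order reaction: 1/[A] = 1/[A]₀ + kt
Step 2: 1/[A] = 1/0.3 + 1.7 × 12
Step 3: 1/[A] = 3.333 + 20.4 = 23.73
Step 4: [A] = 1/23.73 = 0.04213 M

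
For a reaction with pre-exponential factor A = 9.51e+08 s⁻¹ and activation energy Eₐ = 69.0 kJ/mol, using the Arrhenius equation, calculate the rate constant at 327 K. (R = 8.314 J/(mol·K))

9.03e-03 s⁻¹

Step 1: Use the Arrhenius equation: k = A × exp(-Eₐ/RT)
Step 2: Convert Eₐ to J/mol: 69.0 kJ/mol = 69000 J/mol
Step 3: Calculate the exponent: -Eₐ/(RT) = -69000/(8.314 × 327) = -25.37998
Step 4: k = 9.51e+08 × exp(-25.37998)
Step 5: k = 9.51e+08 × 9.49762e-12 = 9.0322e-03 s⁻¹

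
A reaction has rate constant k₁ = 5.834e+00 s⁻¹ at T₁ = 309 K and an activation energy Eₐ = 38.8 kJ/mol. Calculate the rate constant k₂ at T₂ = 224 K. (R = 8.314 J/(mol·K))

1.892e-02 s⁻¹

Step 1: Use the two-temperature Arrhenius form: ln(k₂/k₁) = -Eₐ/R × (1/T₂ - 1/T₁)
Step 2: Convert Eₐ to J/mol: 38.8 kJ/mol = 38800 J/mol
Step 3: 1/T₂ - 1/T₁ = 1/224 - 1/309 = 1.228040e-03 K⁻¹
Step 4: ln(k₂/k₁) = -38800/8.314 × 1.228040e-03 = -5.73105
Step 5: k₂ = k₁ × exp(-5.73105) = 5.834e+00 × 3.24367e-03 = 1.892e-02 s⁻¹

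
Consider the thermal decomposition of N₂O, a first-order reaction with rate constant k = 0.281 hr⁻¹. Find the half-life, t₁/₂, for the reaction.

2.467 hr

Step 1: For a first-order reaction, t₁/₂ = ln(2)/k
Step 2: t₁/₂ = ln(2)/0.281
Step 3: t₁/₂ = 0.6931/0.281 = 2.467 hr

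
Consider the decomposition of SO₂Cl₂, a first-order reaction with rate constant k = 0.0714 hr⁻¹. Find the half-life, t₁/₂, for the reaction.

9.708 hr

Step 1: For a first-order reaction, t₁/₂ = ln(2)/k
Step 2: t₁/₂ = ln(2)/0.0714
Step 3: t₁/₂ = 0.6931/0.0714 = 9.708 hr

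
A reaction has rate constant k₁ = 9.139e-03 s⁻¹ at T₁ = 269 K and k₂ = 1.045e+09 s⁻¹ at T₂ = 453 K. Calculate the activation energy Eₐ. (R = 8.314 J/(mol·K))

140.2 kJ/mol

Step 1: Use the two-temperature Arrhenius form: ln(k₂/k₁) = -Eₐ/R × (1/T₂ - 1/T₁)
Step 2: ln(k₂/k₁) = ln(1.045e+09/9.139e-03) = ln(1.14345e+11) = 25.4625
Step 3: 1/T₂ - 1/T₁ = 1/453 - 1/269 = -1.509967e-03 K⁻¹
Step 4: Eₐ = -R × ln(k₂/k₁) / (1/T₂ - 1/T₁) = -8.314 × 25.4625 / -1.509967e-03
Step 5: Eₐ = 1.4020e+05 J/mol = 140.2 kJ/mol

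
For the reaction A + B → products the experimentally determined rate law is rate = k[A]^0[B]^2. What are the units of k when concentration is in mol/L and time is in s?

(mol/L)⁻¹·s⁻¹

Step 1: Overall order = 0 + 2 = 2.
Step 2: rate has units mol/L·s⁻¹; [A]^0[B]^2 has units (mol/L)^2.
Step 3: k = rate/([A]^0[B]^2), so units of k = (mol/L)^(1-2)·s⁻¹ = (mol/L)⁻¹·s⁻¹.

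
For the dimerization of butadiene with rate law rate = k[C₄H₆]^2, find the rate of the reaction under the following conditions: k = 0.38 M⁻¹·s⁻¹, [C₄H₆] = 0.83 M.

0.2618 M/s

Step 1: Identify the rate law: rate = k[C₄H₆]^2
Step 2: Substitute values: rate = 0.38 × (0.83)^2
Step 3: Calculate: rate = 0.38 × 0.6889 = 0.261782 M/s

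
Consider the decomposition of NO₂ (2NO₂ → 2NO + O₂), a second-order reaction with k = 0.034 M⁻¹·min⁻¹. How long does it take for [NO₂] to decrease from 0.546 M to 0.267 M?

56.29 min

Step 1: For second-order: t = (1/[NO₂] - 1/[NO₂]₀)/k
Step 2: t = (1/0.267 - 1/0.546)/0.034
Step 3: t = (3.745 - 1.832)/0.034
Step 4: t = 1.914/0.034 = 56.29 min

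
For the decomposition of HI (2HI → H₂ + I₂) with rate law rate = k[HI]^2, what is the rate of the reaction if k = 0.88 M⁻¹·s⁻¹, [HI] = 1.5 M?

1.98 M/s

Step 1: Identify the rate law: rate = k[HI]^2
Step 2: Substitute values: rate = 0.88 × (1.5)^2
Step 3: Calculate: rate = 0.88 × 2.25 = 1.98 M/s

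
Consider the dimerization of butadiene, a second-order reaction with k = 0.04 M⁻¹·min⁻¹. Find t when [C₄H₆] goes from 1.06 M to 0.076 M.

305.4 min

Step 1: For second-order: t = (1/[C₄H₆] - 1/[C₄H₆]₀)/k
Step 2: t = (1/0.076 - 1/1.06)/0.04
Step 3: t = (13.16 - 0.9434)/0.04
Step 4: t = 12.21/0.04 = 305.4 min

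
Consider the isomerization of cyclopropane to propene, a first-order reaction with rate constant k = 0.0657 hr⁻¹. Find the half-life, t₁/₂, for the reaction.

10.55 hr

Step 1: For a first-order reaction, t₁/₂ = ln(2)/k
Step 2: t₁/₂ = ln(2)/0.0657
Step 3: t₁/₂ = 0.6931/0.0657 = 10.55 hr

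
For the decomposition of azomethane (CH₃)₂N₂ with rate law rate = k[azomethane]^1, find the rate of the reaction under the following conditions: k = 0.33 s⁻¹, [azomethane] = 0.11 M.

0.0363 M/s

Step 1: Identify the rate law: rate = k[azomethane]^1
Step 2: Substitute values: rate = 0.33 × (0.11)^1
Step 3: Calculate: rate = 0.33 × 0.11 = 0.0363 M/s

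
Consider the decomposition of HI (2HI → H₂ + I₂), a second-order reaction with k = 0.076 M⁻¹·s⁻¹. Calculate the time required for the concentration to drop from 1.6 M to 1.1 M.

3.738 s

Step 1: For second-order: t = (1/[HI] - 1/[HI]₀)/k
Step 2: t = (1/1.1 - 1/1.6)/0.076
Step 3: t = (0.9091 - 0.625)/0.076
Step 4: t = 0.2841/0.076 = 3.738 s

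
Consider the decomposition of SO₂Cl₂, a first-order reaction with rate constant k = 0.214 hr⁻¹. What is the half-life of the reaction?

3.239 hr

Step 1: For a first-order reaction, t₁/₂ = ln(2)/k
Step 2: t₁/₂ = ln(2)/0.214
Step 3: t₁/₂ = 0.6931/0.214 = 3.239 hr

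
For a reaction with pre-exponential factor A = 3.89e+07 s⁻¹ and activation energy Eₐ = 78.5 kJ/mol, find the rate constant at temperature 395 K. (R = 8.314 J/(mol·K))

1.62e-03 s⁻¹

Step 1: Use the Arrhenius equation: k = A × exp(-Eₐ/RT)
Step 2: Convert Eₐ to J/mol: 78.5 kJ/mol = 78500 J/mol
Step 3: Calculate the exponent: -Eₐ/(RT) = -78500/(8.314 × 395) = -23.90356
Step 4: k = 3.89e+07 × exp(-23.90356)
Step 5: k = 3.89e+07 × 4.15734e-11 = 1.6172e-03 s⁻¹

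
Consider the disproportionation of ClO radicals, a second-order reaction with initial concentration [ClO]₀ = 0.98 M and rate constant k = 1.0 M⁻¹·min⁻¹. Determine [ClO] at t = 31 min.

0.03123 M

Step 1: For a second-order reaction: 1/[ClO] = 1/[ClO]₀ + kt
Step 2: 1/[ClO] = 1/0.98 + 1.0 × 31
Step 3: 1/[ClO] = 1.02 + 31 = 32.02
Step 4: [ClO] = 1/32.02 = 0.03123 M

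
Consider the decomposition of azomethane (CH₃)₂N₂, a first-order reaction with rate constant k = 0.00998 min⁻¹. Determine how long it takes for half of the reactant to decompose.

69.45 min

Step 1: For a first-order reaction, t₁/₂ = ln(2)/k
Step 2: t₁/₂ = ln(2)/0.00998
Step 3: t₁/₂ = 0.6931/0.00998 = 69.45 min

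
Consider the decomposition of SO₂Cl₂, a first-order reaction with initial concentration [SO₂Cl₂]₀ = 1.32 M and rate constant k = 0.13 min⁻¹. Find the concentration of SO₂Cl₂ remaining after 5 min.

0.6891 M

Step 1: For a first-order reaction: [SO₂Cl₂] = [SO₂Cl₂]₀ × e^(-kt)
Step 2: [SO₂Cl₂] = 1.32 × e^(-0.13 × 5)
Step 3: [SO₂Cl₂] = 1.32 × e^(-0.65)
Step 4: [SO₂Cl₂] = 1.32 × 0.522046 = 0.6891 M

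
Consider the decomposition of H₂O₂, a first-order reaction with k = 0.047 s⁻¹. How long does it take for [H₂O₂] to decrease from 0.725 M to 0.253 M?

22.4 s

Step 1: For first-order: t = ln([H₂O₂]₀/[H₂O₂])/k
Step 2: t = ln(0.725/0.253)/0.047
Step 3: t = ln(2.866)/0.047
Step 4: t = 1.053/0.047 = 22.4 s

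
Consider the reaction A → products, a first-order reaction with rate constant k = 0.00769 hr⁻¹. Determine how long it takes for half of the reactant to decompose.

90.14 hr

Step 1: For a first-order reaction, t₁/₂ = ln(2)/k
Step 2: t₁/₂ = ln(2)/0.00769
Step 3: t₁/₂ = 0.6931/0.00769 = 90.14 hr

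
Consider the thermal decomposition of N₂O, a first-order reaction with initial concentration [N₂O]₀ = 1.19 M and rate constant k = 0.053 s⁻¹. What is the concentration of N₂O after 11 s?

0.6643 M

Step 1: For a first-order reaction: [N₂O] = [N₂O]₀ × e^(-kt)
Step 2: [N₂O] = 1.19 × e^(-0.053 × 11)
Step 3: [N₂O] = 1.19 × e^(-0.583)
Step 4: [N₂O] = 1.19 × 0.558221 = 0.6643 M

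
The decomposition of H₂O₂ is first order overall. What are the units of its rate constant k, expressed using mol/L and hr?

hr⁻¹

Step 1: For overall order n, rate = k × (concentration)^n.
Step 2: Rate has units mol/L·hr⁻¹; concentration term has units (mol/L)^1.
Step 3: k = rate / (concentration)^n, so units of k = (mol/L)^(1-1)·hr⁻¹ = hr⁻¹.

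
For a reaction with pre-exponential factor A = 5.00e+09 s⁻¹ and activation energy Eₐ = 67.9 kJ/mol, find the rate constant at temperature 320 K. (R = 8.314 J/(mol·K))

4.12e-02 s⁻¹

Step 1: Use the Arrhenius equation: k = A × exp(-Eₐ/RT)
Step 2: Convert Eₐ to J/mol: 67.9 kJ/mol = 67900 J/mol
Step 3: Calculate the exponent: -Eₐ/(RT) = -67900/(8.314 × 320) = -25.52171
Step 4: k = 5.00e+09 × exp(-25.52171)
Step 5: k = 5.00e+09 × 8.24256e-12 = 4.1213e-02 s⁻¹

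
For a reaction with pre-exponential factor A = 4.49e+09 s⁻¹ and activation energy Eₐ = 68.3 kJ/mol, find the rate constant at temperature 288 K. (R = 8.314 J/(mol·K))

1.84e-03 s⁻¹

Step 1: Use the Arrhenius equation: k = A × exp(-Eₐ/RT)
Step 2: Convert Eₐ to J/mol: 68.3 kJ/mol = 68300 J/mol
Step 3: Calculate the exponent: -Eₐ/(RT) = -68300/(8.314 × 288) = -28.52451
Step 4: k = 4.49e+09 × exp(-28.52451)
Step 5: k = 4.49e+09 × 4.09226e-13 = 1.8374e-03 s⁻¹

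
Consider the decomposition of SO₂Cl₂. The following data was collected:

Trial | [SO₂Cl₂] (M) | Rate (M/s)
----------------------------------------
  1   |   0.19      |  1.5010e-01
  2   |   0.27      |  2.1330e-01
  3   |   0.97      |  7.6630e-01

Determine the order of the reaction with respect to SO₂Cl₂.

first order (1)

Step 1: Compare trials to find order n where rate₂/rate₁ = ([SO₂Cl₂]₂/[SO₂Cl₂]₁)^n
Step 2: rate₂/rate₁ = 2.1330e-01/1.5010e-01 = 1.421
Step 3: [SO₂Cl₂]₂/[SO₂Cl₂]₁ = 0.27/0.19 = 1.421
Step 4: n = ln(1.421)/ln(1.421) = 1.00 ≈ 1
Step 5: The reaction is first order in SO₂Cl₂.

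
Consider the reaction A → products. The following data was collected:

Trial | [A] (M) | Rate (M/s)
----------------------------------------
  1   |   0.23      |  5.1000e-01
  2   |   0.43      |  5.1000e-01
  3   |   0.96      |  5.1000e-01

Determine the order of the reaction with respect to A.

zeroth order (0)

Step 1: Compare trials - when concentration changes, rate stays constant.
Step 2: rate₂/rate₁ = 5.1000e-01/5.1000e-01 = 1
Step 3: [A]₂/[A]₁ = 0.43/0.23 = 1.87
Step 4: Since rate ratio ≈ (conc ratio)^0, the reaction is zeroth order.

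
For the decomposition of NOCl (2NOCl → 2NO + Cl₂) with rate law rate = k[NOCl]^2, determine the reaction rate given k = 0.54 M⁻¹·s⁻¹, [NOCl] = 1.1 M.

0.6534 M/s

Step 1: Identify the rate law: rate = k[NOCl]^2
Step 2: Substitute values: rate = 0.54 × (1.1)^2
Step 3: Calculate: rate = 0.54 × 1.21 = 0.6534 M/s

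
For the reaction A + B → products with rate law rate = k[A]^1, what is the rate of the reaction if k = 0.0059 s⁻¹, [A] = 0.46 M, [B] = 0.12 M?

0.002714 M/s

Step 1: The rate law is rate = k[A]^1
Step 2: Note that the rate does not depend on [B] (zero order in B).
Step 3: rate = 0.0059 × (0.46)^1 = 0.002714 M/s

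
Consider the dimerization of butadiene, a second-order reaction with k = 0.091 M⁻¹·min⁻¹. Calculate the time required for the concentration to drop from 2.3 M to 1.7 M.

1.686 min

Step 1: For second-order: t = (1/[C₄H₆] - 1/[C₄H₆]₀)/k
Step 2: t = (1/1.7 - 1/2.3)/0.091
Step 3: t = (0.5882 - 0.4348)/0.091
Step 4: t = 0.1535/0.091 = 1.686 min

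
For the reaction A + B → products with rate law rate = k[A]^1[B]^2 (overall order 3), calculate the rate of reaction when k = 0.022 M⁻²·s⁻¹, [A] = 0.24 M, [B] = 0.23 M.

0.0002793 M/s

Step 1: The rate law is rate = k[A]^1[B]^2, overall order = 1+2 = 3
Step 2: Substitute values: rate = 0.022 × (0.24)^1 × (0.23)^2
Step 3: rate = 0.022 × 0.24 × 0.0529 = 0.000279312 M/s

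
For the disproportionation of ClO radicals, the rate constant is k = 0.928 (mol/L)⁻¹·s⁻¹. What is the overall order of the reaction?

second order (2)

Step 1: The units of k for an nth-order reaction are (concentration)^(1-n)·(time)⁻¹.
Step 2: Here k has units (mol/L)⁻¹·s⁻¹, so the concentration exponent is -1.
Step 3: 1 - n = -1 ⇒ n = 2. The reaction is second order.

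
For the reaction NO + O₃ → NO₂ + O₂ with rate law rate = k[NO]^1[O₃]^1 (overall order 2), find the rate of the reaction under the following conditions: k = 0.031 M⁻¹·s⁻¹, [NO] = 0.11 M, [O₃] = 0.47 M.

0.001603 M/s

Step 1: The rate law is rate = k[NO]^1[O₃]^1, overall order = 1+1 = 2
Step 2: Substitute values: rate = 0.031 × (0.11)^1 × (0.47)^1
Step 3: rate = 0.031 × 0.11 × 0.47 = 0.0016027 M/s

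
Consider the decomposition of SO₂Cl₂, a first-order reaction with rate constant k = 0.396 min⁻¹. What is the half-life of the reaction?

1.75 min

Step 1: For a first-order reaction, t₁/₂ = ln(2)/k
Step 2: t₁/₂ = ln(2)/0.396
Step 3: t₁/₂ = 0.6931/0.396 = 1.75 min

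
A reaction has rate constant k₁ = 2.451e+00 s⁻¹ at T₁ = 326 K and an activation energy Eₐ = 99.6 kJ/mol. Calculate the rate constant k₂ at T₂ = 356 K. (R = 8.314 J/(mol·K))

5.423e+01 s⁻¹

Step 1: Use the two-temperature Arrhenius form: ln(k₂/k₁) = -Eₐ/R × (1/T₂ - 1/T₁)
Step 2: Convert Eₐ to J/mol: 99.6 kJ/mol = 99600 J/mol
Step 3: 1/T₂ - 1/T₁ = 1/356 - 1/326 = -2.584959e-04 K⁻¹
Step 4: ln(k₂/k₁) = -99600/8.314 × -2.584959e-04 = 3.09673
Step 5: k₂ = k₁ × exp(3.09673) = 2.451e+00 × 2.21255e+01 = 5.423e+01 s⁻¹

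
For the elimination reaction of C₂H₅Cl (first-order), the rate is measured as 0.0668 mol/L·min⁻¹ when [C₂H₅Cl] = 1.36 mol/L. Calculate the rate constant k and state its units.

0.04912 min⁻¹

Step 1: rate = k[C₂H₅Cl]^1, so k = rate / [C₂H₅Cl]^1.
Step 2: k = 0.0668 / (1.36)^1 = 0.0668 / 1.36.
Step 3: k = 0.04912 min⁻¹.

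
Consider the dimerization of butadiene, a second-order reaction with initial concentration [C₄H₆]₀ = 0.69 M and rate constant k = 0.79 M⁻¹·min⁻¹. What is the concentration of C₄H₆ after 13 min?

0.08533 M

Step 1: For a second-order reaction: 1/[C₄H₆] = 1/[C₄H₆]₀ + kt
Step 2: 1/[C₄H₆] = 1/0.69 + 0.79 × 13
Step 3: 1/[C₄H₆] = 1.449 + 10.27 = 11.72
Step 4: [C₄H₆] = 1/11.72 = 0.08533 M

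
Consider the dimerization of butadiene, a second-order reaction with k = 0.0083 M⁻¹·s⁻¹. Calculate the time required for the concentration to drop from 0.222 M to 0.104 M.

615.8 s

Step 1: For second-order: t = (1/[C₄H₆] - 1/[C₄H₆]₀)/k
Step 2: t = (1/0.104 - 1/0.222)/0.0083
Step 3: t = (9.615 - 4.505)/0.0083
Step 4: t = 5.111/0.0083 = 615.8 s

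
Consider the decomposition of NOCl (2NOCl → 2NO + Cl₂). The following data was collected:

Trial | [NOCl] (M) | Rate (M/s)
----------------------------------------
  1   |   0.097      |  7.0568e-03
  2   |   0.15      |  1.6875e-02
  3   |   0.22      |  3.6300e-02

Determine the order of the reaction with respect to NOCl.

second order (2)

Step 1: Compare trials to find order n where rate₂/rate₁ = ([NOCl]₂/[NOCl]₁)^n
Step 2: rate₂/rate₁ = 1.6875e-02/7.0568e-03 = 2.391
Step 3: [NOCl]₂/[NOCl]₁ = 0.15/0.097 = 1.546
Step 4: n = ln(2.391)/ln(1.546) = 2.00 ≈ 2
Step 5: The reaction is second order in NOCl.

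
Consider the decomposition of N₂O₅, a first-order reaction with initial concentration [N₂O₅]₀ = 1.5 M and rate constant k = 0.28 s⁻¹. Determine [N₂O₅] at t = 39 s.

2.714e-05 M

Step 1: For a first-order reaction: [N₂O₅] = [N₂O₅]₀ × e^(-kt)
Step 2: [N₂O₅] = 1.5 × e^(-0.28 × 39)
Step 3: [N₂O₅] = 1.5 × e^(-10.92)
Step 4: [N₂O₅] = 1.5 × 1.80927e-05 = 2.714e-05 M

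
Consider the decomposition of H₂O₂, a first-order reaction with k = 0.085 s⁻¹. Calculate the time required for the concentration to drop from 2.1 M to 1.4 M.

4.77 s

Step 1: For first-order: t = ln([H₂O₂]₀/[H₂O₂])/k
Step 2: t = ln(2.1/1.4)/0.085
Step 3: t = ln(1.5)/0.085
Step 4: t = 0.4055/0.085 = 4.77 s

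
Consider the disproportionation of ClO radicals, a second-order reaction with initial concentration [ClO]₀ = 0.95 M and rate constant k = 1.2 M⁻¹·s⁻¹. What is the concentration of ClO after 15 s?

0.05249 M

Step 1: For a second-order reaction: 1/[ClO] = 1/[ClO]₀ + kt
Step 2: 1/[ClO] = 1/0.95 + 1.2 × 15
Step 3: 1/[ClO] = 1.053 + 18 = 19.05
Step 4: [ClO] = 1/19.05 = 0.05249 M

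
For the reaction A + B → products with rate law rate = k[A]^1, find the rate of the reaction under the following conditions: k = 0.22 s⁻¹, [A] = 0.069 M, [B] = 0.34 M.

0.01518 M/s

Step 1: The rate law is rate = k[A]^1
Step 2: Note that the rate does not depend on [B] (zero order in B).
Step 3: rate = 0.22 × (0.069)^1 = 0.01518 M/s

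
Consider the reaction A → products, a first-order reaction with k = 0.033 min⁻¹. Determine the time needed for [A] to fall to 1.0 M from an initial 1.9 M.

19.45 min

Step 1: For first-order: t = ln([A]₀/[A])/k
Step 2: t = ln(1.9/1.0)/0.033
Step 3: t = ln(1.9)/0.033
Step 4: t = 0.6419/0.033 = 19.45 min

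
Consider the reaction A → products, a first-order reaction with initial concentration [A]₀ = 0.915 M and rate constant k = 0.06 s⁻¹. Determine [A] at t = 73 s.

0.01146 M

Step 1: For a first-order reaction: [A] = [A]₀ × e^(-kt)
Step 2: [A] = 0.915 × e^(-0.06 × 73)
Step 3: [A] = 0.915 × e^(-4.38)
Step 4: [A] = 0.915 × 0.0125254 = 0.01146 M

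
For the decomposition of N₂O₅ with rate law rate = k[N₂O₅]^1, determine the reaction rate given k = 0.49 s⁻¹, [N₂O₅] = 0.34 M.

0.1666 M/s

Step 1: Identify the rate law: rate = k[N₂O₅]^1
Step 2: Substitute values: rate = 0.49 × (0.34)^1
Step 3: Calculate: rate = 0.49 × 0.34 = 0.1666 M/s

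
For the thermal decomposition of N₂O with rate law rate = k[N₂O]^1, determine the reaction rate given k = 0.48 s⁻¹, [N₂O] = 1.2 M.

0.576 M/s

Step 1: Identify the rate law: rate = k[N₂O]^1
Step 2: Substitute values: rate = 0.48 × (1.2)^1
Step 3: Calculate: rate = 0.48 × 1.2 = 0.576 M/s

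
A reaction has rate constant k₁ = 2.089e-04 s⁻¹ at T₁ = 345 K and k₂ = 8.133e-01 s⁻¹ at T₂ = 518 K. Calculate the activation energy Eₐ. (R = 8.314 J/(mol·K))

71.0 kJ/mol

Step 1: Use the two-temperature Arrhenius form: ln(k₂/k₁) = -Eₐ/R × (1/T₂ - 1/T₁)
Step 2: ln(k₂/k₁) = ln(8.133e-01/2.089e-04) = ln(3893.25) = 8.267
Step 3: 1/T₂ - 1/T₁ = 1/518 - 1/345 = -9.680488e-04 K⁻¹
Step 4: Eₐ = -R × ln(k₂/k₁) / (1/T₂ - 1/T₁) = -8.314 × 8.267 / -9.680488e-04
Step 5: Eₐ = 7.1000e+04 J/mol = 71.0 kJ/mol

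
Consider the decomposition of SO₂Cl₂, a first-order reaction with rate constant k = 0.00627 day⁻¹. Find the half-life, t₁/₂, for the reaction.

110.5 day

Step 1: For a first-order reaction, t₁/₂ = ln(2)/k
Step 2: t₁/₂ = ln(2)/0.00627
Step 3: t₁/₂ = 0.6931/0.00627 = 110.5 day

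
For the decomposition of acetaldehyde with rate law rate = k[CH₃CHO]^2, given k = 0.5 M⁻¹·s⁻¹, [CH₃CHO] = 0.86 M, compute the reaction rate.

0.3698 M/s

Step 1: Identify the rate law: rate = k[CH₃CHO]^2
Step 2: Substitute values: rate = 0.5 × (0.86)^2
Step 3: Calculate: rate = 0.5 × 0.7396 = 0.3698 M/s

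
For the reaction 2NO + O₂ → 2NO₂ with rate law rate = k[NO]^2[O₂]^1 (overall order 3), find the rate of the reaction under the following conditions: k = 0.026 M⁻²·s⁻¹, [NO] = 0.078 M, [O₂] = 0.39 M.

6.169e-05 M/s

Step 1: The rate law is rate = k[NO]^2[O₂]^1, overall order = 2+1 = 3
Step 2: Substitute values: rate = 0.026 × (0.078)^2 × (0.39)^1
Step 3: rate = 0.026 × 0.006084 × 0.39 = 6.16918e-05 M/s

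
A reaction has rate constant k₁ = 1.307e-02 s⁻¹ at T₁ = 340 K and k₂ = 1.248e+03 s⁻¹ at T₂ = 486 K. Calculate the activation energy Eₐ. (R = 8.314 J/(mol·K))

107.9 kJ/mol

Step 1: Use the two-temperature Arrhenius form: ln(k₂/k₁) = -Eₐ/R × (1/T₂ - 1/T₁)
Step 2: ln(k₂/k₁) = ln(1.248e+03/1.307e-02) = ln(95485.8) = 11.4667
Step 3: 1/T₂ - 1/T₁ = 1/486 - 1/340 = -8.835633e-04 K⁻¹
Step 4: Eₐ = -R × ln(k₂/k₁) / (1/T₂ - 1/T₁) = -8.314 × 11.4667 / -8.835633e-04
Step 5: Eₐ = 1.0790e+05 J/mol = 107.9 kJ/mol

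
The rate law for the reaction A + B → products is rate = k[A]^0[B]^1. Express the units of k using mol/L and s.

s⁻¹

Step 1: Overall order = 0 + 1 = 1.
Step 2: rate has units mol/L·s⁻¹; [A]^0[B]^1 has units (mol/L)^1.
Step 3: k = rate/([A]^0[B]^1), so units of k = (mol/L)^(1-1)·s⁻¹ = s⁻¹.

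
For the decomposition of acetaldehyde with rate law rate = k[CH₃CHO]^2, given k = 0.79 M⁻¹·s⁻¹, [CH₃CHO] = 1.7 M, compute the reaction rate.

2.283 M/s

Step 1: Identify the rate law: rate = k[CH₃CHO]^2
Step 2: Substitute values: rate = 0.79 × (1.7)^2
Step 3: Calculate: rate = 0.79 × 2.89 = 2.2831 M/s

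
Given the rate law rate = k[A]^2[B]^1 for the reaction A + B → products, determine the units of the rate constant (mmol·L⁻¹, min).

(mmol·L⁻¹)⁻²·min⁻¹

Step 1: Overall order = 2 + 1 = 3.
Step 2: rate has units mmol·L⁻¹·min⁻¹; [A]^2[B]^1 has units (mmol·L⁻¹)^3.
Step 3: k = rate/([A]^2[B]^1), so units of k = (mmol·L⁻¹)^(1-3)·min⁻¹ = (mmol·L⁻¹)⁻²·min⁻¹.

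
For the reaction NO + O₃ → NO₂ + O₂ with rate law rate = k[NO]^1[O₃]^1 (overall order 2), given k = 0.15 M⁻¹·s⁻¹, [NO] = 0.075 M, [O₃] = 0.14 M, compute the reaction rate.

0.001575 M/s

Step 1: The rate law is rate = k[NO]^1[O₃]^1, overall order = 1+1 = 2
Step 2: Substitute values: rate = 0.15 × (0.075)^1 × (0.14)^1
Step 3: rate = 0.15 × 0.075 × 0.14 = 0.001575 M/s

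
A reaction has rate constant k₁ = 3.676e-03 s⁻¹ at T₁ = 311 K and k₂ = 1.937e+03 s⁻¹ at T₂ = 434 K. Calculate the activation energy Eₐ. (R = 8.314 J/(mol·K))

120.2 kJ/mol

Step 1: Use the two-temperature Arrhenius form: ln(k₂/k₁) = -Eₐ/R × (1/T₂ - 1/T₁)
Step 2: ln(k₂/k₁) = ln(1.937e+03/3.676e-03) = ln(526931) = 13.1748
Step 3: 1/T₂ - 1/T₁ = 1/434 - 1/311 = -9.112866e-04 K⁻¹
Step 4: Eₐ = -R × ln(k₂/k₁) / (1/T₂ - 1/T₁) = -8.314 × 13.1748 / -9.112866e-04
Step 5: Eₐ = 1.2020e+05 J/mol = 120.2 kJ/mol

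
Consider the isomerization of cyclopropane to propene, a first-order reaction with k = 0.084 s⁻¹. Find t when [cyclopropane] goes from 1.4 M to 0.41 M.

14.62 s

Step 1: For first-order: t = ln([cyclopropane]₀/[cyclopropane])/k
Step 2: t = ln(1.4/0.41)/0.084
Step 3: t = ln(3.415)/0.084
Step 4: t = 1.228/0.084 = 14.62 s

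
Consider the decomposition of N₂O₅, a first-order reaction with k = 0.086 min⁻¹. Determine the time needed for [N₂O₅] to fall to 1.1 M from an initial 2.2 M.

8.06 min

Step 1: For first-order: t = ln([N₂O₅]₀/[N₂O₅])/k
Step 2: t = ln(2.2/1.1)/0.086
Step 3: t = ln(2)/0.086
Step 4: t = 0.6931/0.086 = 8.06 min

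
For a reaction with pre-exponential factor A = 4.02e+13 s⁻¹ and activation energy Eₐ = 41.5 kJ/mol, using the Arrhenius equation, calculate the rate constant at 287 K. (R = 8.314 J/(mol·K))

1.12e+06 s⁻¹

Step 1: Use the Arrhenius equation: k = A × exp(-Eₐ/RT)
Step 2: Convert Eₐ to J/mol: 41.5 kJ/mol = 41500 J/mol
Step 3: Calculate the exponent: -Eₐ/(RT) = -41500/(8.314 × 287) = -17.39227
Step 4: k = 4.02e+13 × exp(-17.39227)
Step 5: k = 4.02e+13 × 2.79662e-08 = 1.1242e+06 s⁻¹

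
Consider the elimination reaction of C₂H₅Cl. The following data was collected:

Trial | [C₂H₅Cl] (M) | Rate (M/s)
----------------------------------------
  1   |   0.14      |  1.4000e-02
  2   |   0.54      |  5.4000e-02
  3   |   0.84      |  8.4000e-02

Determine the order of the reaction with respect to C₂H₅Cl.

first order (1)

Step 1: Compare trials to find order n where rate₂/rate₁ = ([C₂H₅Cl]₂/[C₂H₅Cl]₁)^n
Step 2: rate₂/rate₁ = 5.4000e-02/1.4000e-02 = 3.857
Step 3: [C₂H₅Cl]₂/[C₂H₅Cl]₁ = 0.54/0.14 = 3.857
Step 4: n = ln(3.857)/ln(3.857) = 1.00 ≈ 1
Step 5: The reaction is first order in C₂H₅Cl.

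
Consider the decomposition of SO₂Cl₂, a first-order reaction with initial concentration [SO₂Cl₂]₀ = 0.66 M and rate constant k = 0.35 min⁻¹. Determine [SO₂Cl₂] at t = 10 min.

0.01993 M

Step 1: For a first-order reaction: [SO₂Cl₂] = [SO₂Cl₂]₀ × e^(-kt)
Step 2: [SO₂Cl₂] = 0.66 × e^(-0.35 × 10)
Step 3: [SO₂Cl₂] = 0.66 × e^(-3.5)
Step 4: [SO₂Cl₂] = 0.66 × 0.0301974 = 0.01993 M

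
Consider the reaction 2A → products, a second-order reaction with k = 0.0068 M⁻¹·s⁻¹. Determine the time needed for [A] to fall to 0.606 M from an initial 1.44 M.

140.5 s

Step 1: For second-order: t = (1/[A] - 1/[A]₀)/k
Step 2: t = (1/0.606 - 1/1.44)/0.0068
Step 3: t = (1.65 - 0.6944)/0.0068
Step 4: t = 0.9557/0.0068 = 140.5 s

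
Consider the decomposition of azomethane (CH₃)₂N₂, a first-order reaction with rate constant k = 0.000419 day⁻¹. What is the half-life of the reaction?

1654 day

Step 1: For a first-order reaction, t₁/₂ = ln(2)/k
Step 2: t₁/₂ = ln(2)/0.000419
Step 3: t₁/₂ = 0.6931/0.000419 = 1654 day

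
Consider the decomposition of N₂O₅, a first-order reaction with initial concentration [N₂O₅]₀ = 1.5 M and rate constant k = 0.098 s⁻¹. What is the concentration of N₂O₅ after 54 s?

0.007548 M

Step 1: For a first-order reaction: [N₂O₅] = [N₂O₅]₀ × e^(-kt)
Step 2: [N₂O₅] = 1.5 × e^(-0.098 × 54)
Step 3: [N₂O₅] = 1.5 × e^(-5.292)
Step 4: [N₂O₅] = 1.5 × 0.00503169 = 0.007548 M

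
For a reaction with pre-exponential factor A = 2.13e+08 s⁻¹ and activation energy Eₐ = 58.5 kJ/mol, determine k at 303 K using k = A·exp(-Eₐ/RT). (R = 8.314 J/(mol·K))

1.75e-02 s⁻¹

Step 1: Use the Arrhenius equation: k = A × exp(-Eₐ/RT)
Step 2: Convert Eₐ to J/mol: 58.5 kJ/mol = 58500 J/mol
Step 3: Calculate the exponent: -Eₐ/(RT) = -58500/(8.314 × 303) = -23.22219
Step 4: k = 2.13e+08 × exp(-23.22219)
Step 5: k = 2.13e+08 × 8.21734e-11 = 1.7503e-02 s⁻¹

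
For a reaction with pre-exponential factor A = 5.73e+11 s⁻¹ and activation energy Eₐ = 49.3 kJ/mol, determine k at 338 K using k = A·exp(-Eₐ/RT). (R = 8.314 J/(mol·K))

1.38e+04 s⁻¹

Step 1: Use the Arrhenius equation: k = A × exp(-Eₐ/RT)
Step 2: Convert Eₐ to J/mol: 49.3 kJ/mol = 49300 J/mol
Step 3: Calculate the exponent: -Eₐ/(RT) = -49300/(8.314 × 338) = -17.54366
Step 4: k = 5.73e+11 × exp(-17.54366)
Step 5: k = 5.73e+11 × 2.40373e-08 = 1.3773e+04 s⁻¹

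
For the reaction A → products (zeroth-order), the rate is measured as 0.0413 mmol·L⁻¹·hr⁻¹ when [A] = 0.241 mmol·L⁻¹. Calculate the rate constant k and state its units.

0.0413 mmol·L⁻¹·hr⁻¹

Step 1: For a zeroth-order reaction, rate = k (independent of concentration).
Step 2: k = rate = 0.0413 mmol·L⁻¹·hr⁻¹.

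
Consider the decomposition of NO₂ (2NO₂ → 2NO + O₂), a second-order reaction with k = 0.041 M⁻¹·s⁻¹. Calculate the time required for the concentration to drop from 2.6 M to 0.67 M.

27.02 s

Step 1: For second-order: t = (1/[NO₂] - 1/[NO₂]₀)/k
Step 2: t = (1/0.67 - 1/2.6)/0.041
Step 3: t = (1.493 - 0.3846)/0.041
Step 4: t = 1.108/0.041 = 27.02 s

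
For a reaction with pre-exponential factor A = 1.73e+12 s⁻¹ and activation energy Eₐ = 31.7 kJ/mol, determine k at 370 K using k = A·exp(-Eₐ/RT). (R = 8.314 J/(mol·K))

5.79e+07 s⁻¹

Step 1: Use the Arrhenius equation: k = A × exp(-Eₐ/RT)
Step 2: Convert Eₐ to J/mol: 31.7 kJ/mol = 31700 J/mol
Step 3: Calculate the exponent: -Eₐ/(RT) = -31700/(8.314 × 370) = -10.30499
Step 4: k = 1.73e+12 × exp(-10.30499)
Step 5: k = 1.73e+12 × 3.34657e-05 = 5.7896e+07 s⁻¹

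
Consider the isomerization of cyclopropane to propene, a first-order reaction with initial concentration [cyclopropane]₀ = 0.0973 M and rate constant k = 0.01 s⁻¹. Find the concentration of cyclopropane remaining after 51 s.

0.05843 M

Step 1: For a first-order reaction: [cyclopropane] = [cyclopropane]₀ × e^(-kt)
Step 2: [cyclopropane] = 0.0973 × e^(-0.01 × 51)
Step 3: [cyclopropane] = 0.0973 × e^(-0.51)
Step 4: [cyclopropane] = 0.0973 × 0.600496 = 0.05843 M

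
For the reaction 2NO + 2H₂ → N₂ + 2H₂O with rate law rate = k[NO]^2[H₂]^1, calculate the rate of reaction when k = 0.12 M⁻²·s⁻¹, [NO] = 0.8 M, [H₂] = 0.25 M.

0.0192 M/s

Step 1: The rate law is rate = k[NO]^2[H₂]^1
Step 2: Substitute: rate = 0.12 × (0.8)^2 × (0.25)^1
Step 3: rate = 0.12 × 0.64 × 0.25 = 0.0192 M/s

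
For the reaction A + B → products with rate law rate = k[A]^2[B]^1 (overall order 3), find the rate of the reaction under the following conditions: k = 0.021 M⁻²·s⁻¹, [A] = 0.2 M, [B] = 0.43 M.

0.0003612 M/s

Step 1: The rate law is rate = k[A]^2[B]^1, overall order = 2+1 = 3
Step 2: Substitute values: rate = 0.021 × (0.2)^2 × (0.43)^1
Step 3: rate = 0.021 × 0.04 × 0.43 = 0.0003612 M/s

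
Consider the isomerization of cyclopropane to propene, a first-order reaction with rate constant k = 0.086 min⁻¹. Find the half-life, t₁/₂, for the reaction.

8.06 min

Step 1: For a first-order reaction, t₁/₂ = ln(2)/k
Step 2: t₁/₂ = ln(2)/0.086
Step 3: t₁/₂ = 0.6931/0.086 = 8.06 min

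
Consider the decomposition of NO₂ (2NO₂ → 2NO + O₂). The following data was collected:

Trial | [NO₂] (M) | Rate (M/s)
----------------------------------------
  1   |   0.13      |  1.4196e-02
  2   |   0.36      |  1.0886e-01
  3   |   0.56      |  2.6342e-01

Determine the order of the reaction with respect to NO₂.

second order (2)

Step 1: Compare trials to find order n where rate₂/rate₁ = ([NO₂]₂/[NO₂]₁)^n
Step 2: rate₂/rate₁ = 1.0886e-01/1.4196e-02 = 7.669
Step 3: [NO₂]₂/[NO₂]₁ = 0.36/0.13 = 2.769
Step 4: n = ln(7.669)/ln(2.769) = 2.00 ≈ 2
Step 5: The reaction is second order in NO₂.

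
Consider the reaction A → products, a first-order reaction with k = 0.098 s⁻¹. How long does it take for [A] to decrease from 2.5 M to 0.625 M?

14.15 s

Step 1: For first-order: t = ln([A]₀/[A])/k
Step 2: t = ln(2.5/0.625)/0.098
Step 3: t = ln(4)/0.098
Step 4: t = 1.386/0.098 = 14.15 s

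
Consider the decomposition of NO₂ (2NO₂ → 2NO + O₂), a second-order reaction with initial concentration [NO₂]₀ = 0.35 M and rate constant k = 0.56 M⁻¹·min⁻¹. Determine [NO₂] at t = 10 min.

0.1182 M

Step 1: For a second-order reaction: 1/[NO₂] = 1/[NO₂]₀ + kt
Step 2: 1/[NO₂] = 1/0.35 + 0.56 × 10
Step 3: 1/[NO₂] = 2.857 + 5.6 = 8.457
Step 4: [NO₂] = 1/8.457 = 0.1182 M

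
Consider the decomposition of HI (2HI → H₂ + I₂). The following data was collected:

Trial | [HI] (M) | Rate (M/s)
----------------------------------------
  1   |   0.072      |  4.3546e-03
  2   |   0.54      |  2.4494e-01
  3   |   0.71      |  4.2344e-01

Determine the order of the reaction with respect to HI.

second order (2)

Step 1: Compare trials to find order n where rate₂/rate₁ = ([HI]₂/[HI]₁)^n
Step 2: rate₂/rate₁ = 2.4494e-01/4.3546e-03 = 56.25
Step 3: [HI]₂/[HI]₁ = 0.54/0.072 = 7.5
Step 4: n = ln(56.25)/ln(7.5) = 2.00 ≈ 2
Step 5: The reaction is second order in HI.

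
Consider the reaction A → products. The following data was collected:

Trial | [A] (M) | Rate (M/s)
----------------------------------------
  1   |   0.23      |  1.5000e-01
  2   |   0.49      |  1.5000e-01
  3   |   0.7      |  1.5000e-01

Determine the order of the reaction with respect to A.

zeroth order (0)

Step 1: Compare trials - when concentration changes, rate stays constant.
Step 2: rate₂/rate₁ = 1.5000e-01/1.5000e-01 = 1
Step 3: [A]₂/[A]₁ = 0.49/0.23 = 2.13
Step 4: Since rate ratio ≈ (conc ratio)^0, the reaction is zeroth order.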